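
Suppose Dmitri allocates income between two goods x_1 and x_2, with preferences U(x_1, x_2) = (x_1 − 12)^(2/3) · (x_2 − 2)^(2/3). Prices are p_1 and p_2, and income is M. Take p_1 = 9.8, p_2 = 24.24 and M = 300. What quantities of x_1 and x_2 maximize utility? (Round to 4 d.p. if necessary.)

x_1* = 18.8327, x_2* = 4.7624

This is Cobb-Douglas in (x_1−12, x_2−2): tangency gives 2/3·p_2·(x_2−2) = 2/3·p_1·(x_1−12).
After buying the subsistence bundle (12, 2), a share 0.5 of the remaining income goes to x_1: x_1* = 12 + 0.5·(M − 12p_1 − 2p_2)/p_1.
Discretionary income = 300 − 12·9.8 − 2·24.24 = 133.92; x_1* = 12 + 0.5·133.92/9.8 = 18.8327; x_2* = 2 + 0.5·133.92/24.24 = 4.7624.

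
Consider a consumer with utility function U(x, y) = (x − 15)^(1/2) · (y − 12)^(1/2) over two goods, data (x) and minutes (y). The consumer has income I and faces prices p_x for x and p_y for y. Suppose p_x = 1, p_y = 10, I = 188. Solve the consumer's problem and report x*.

x* = 41.5

This is Cobb-Douglas in (x−15, y−12): tangency gives 0.5·p_y·(y−12) = 0.5·p_x·(x−15).
Substituting into the budget: x* = 15 + 0.5·(I − 15·p_x − 12·p_y)/p_x, and y* = 12 + 0.5·(…)/p_y.
Discretionary income = 188 − 15·1 − 12·10 = 53; x* = 15 + 0.5·53/1 = 41.5.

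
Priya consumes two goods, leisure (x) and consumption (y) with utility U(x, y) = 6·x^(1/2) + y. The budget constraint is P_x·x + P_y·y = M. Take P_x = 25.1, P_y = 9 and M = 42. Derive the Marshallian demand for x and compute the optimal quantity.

Utility is quasi-linear in y; the FOC for x is 3/√x = P_x/P_y.
Thus x* = (3·P_y/P_x)² — independent of M — with the rest of income spent on y.
Plugging in: x* = (3·9/25.1)² = 1.1571.

x* = 1.1571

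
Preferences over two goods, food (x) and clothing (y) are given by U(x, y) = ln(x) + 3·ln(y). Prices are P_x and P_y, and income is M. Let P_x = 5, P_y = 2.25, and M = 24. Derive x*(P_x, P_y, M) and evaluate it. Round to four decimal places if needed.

The MRS is (1/3)·y/x. Set MRS = P_x/P_y.
Rearranging, P_y·y = 3·P_x·x. Substituting into the budget gives P_x·x·(1 + 3) = M.
Demand: x*(P_x,P_y,M) = 0.25·M/P_x and y* = 0.75·M/P_y.
At P_x=5, P_y=2.25, M=24: x* = 0.25·24/5 = 1.2.

x* = 1.2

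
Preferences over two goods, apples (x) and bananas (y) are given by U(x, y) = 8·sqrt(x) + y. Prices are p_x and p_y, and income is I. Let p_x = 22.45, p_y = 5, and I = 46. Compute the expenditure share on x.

share on x = 0.3873

Utility is quasi-linear in y; the FOC for x is 4/√x = p_x/p_y.
Thus x* = (4·p_y/p_x)² — independent of I — with the rest of income spent on y.
Plugging in: x* = (4·5/22.45)² = 0.7936, y* = 5.6365.
Expenditure on x: 22.45·0.7936 = 17.8174; share = 0.3873.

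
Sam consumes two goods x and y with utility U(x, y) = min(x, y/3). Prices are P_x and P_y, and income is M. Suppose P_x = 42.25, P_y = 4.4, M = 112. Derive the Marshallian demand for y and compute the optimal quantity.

y* = 6.0595

With perfect complements, no substitution: consume in ratio x:y = 1:3.
Budget: P_x·x + P_y·3·x = M, so (P_x + 3·P_y)·x = M.
Demand: x*(P_x,P_y,M) = M/(P_x + 3·P_y), y* = 3·M/(P_x + 3·P_y).
Here 42.25 + 3·4.4 = 55.45, giving y* = 6.0595.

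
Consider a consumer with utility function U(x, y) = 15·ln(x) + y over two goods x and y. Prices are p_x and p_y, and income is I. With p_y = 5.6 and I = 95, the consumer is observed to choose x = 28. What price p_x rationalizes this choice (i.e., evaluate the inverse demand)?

Set MRS = p_x/p_y: (15/x)/1 = p_x/p_y.
So x*(p_x,p_y) = 15·p_y/p_x, independent of income; and y* = (I − 15·p_y)/p_y.
Set x* = 28 in the demand function and solve for p_x: p_x = 3.

p_x = 3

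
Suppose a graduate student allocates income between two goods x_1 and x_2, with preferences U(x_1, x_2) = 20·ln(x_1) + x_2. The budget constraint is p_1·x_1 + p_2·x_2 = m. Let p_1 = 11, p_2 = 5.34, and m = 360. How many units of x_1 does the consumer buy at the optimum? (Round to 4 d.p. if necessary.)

x_1* = 9.7091

MU_x_1 = 20/x_1, MU_x_2 = 1. Tangency: 20/x_1 = p_1/p_2.
So x_1*(p_1,p_2) = 20·p_2/p_1, independent of income; and x_2* = (m − 20·p_2)/p_2.
At the given prices: x_1* = 20·5.34/11 = 9.7091.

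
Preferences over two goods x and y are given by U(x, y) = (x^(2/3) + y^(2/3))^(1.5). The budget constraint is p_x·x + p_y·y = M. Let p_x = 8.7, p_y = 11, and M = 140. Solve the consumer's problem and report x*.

x* = 9.8995

MU_x ∝ x^(-1/3), MU_y ∝ y^(-1/3), so MRS = (y/x)^(1/3) = p_x/p_y.
Solve for the ratio: y/x = [p_x/p_y]^(3).
Substitute y = (y/x)·x into the budget: x* = M/(p_x + p_y·(y/x)).
Numerically y/x = 0.494743, so x* = 140/(8.7 + 11·0.494743) = 9.8995.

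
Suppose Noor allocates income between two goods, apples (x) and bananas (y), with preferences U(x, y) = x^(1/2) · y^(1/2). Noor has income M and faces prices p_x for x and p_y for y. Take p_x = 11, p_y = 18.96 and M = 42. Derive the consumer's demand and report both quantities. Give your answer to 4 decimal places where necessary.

x* = 1.9091, y* = 1.1076

MU_x/MU_y = (0.5·y)/(0.5·x); tangency sets this equal to p_x/p_y.
So 0.5·p_y·y = 0.5·p_x·x; combined with the budget, a share 0.5 of income goes to x.
Demand: x*(p_x,p_y,M) = 0.5·M/p_x and y* = 0.5·M/p_y.
At p_x=11, p_y=18.96, M=42: x* = 0.5·42/11 = 1.9091, y* = 1.1076.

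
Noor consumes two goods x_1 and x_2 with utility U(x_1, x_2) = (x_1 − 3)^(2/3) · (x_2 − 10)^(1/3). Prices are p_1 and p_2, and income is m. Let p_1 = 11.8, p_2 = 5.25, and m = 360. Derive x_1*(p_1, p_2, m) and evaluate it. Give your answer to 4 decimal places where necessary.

x_1* = 18.3729

Discretionary income = 360 − 3·11.8 − 10·5.25 = 272.1; x_1* = 3 + 2/3·272.1/11.8 = 18.3729.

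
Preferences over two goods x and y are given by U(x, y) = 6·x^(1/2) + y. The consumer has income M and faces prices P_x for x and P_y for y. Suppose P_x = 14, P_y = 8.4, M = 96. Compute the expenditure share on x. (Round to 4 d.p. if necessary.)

share on x = 0.4725

Set MRS = P_x/P_y: 3·x^(−1/2) = P_x/P_y.
Solve: √x = 3·P_y/P_x, so x*(P_x,P_y) = (3·P_y/P_x)², and y* = (M − P_x·x*)/P_y.
Plugging in: x* = (3·8.4/14)² = 3.24, y* = 6.0286.
Expenditure on x: 14·3.24 = 45.36; share = 0.4725.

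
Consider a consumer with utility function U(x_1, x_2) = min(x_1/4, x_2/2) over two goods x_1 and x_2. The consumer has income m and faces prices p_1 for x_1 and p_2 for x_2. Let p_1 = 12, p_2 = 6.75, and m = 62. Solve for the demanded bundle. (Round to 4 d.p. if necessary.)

With perfect complements, no substitution: consume in ratio x_1:x_2 = 4:2.
Budget: p_1·x_1 + p_2·(1/2)·x_1 = m, so (4·p_1 + 2·p_2)·x_1 = 4·m.
Demand: x_1*(p_1,p_2,m) = 4·m/(4·p_1 + 2·p_2), x_2* = 2·m/(4·p_1 + 2·p_2).
Here 4·12 + 2·6.75 = 61.5, giving x_1* = 4.0325 and x_2* = 2.0163.

x_1* = 4.0325, x_2* = 2.0163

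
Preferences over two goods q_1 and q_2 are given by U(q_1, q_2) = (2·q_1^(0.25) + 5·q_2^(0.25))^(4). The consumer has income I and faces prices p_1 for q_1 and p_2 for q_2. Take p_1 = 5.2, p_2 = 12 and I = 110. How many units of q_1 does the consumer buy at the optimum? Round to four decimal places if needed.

From the CES first-order condition, (2/5)·(q_2/q_1)^(0.75) = p_1/p_2.
Hence q_2/q_1 = ((5/2)·p_1/p_2)^(1/(0.75)), i.e. raised to the 4/3 power.
Substitute q_2 = (q_2/q_1)·q_1 into the budget: q_1* = I/(p_1 + p_2·(q_2/q_1)).
Numerically q_2/q_1 = 1.112627, so q_1* = 110/(5.2 + 12·1.112627) = 5.9294.

q_1* = 5.9294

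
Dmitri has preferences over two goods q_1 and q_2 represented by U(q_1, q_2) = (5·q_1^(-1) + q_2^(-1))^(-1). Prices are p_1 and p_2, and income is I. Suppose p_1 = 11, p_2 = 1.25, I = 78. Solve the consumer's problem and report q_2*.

MU_q_1 ∝ 5·q_1^(-2), MU_q_2 ∝ q_2^(-2), so MRS = 5·(q_2/q_1)^(2) = p_1/p_2.
Hence q_2/q_1 = ((1/5)·p_1/p_2)^(1/(2)), i.e. raised to the 0.5 power.
With the ratio pinned down, the budget gives q_1* = I/(p_1 + p_2·(q_2/q_1)) and q_2* = (q_2/q_1)·q_1*.
Numerically q_2/q_1 = 1.32665, so q_1* = 78/(11 + 1.25·1.32665) = 6.162 and q_2* = 1.32665·6.162 = 8.1748.

q_2* = 8.1748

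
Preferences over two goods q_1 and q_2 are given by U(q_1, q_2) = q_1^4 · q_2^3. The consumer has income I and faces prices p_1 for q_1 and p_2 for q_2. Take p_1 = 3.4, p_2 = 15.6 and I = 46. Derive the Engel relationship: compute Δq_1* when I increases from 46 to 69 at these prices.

The MRS is (4/3)·q_2/q_1. Set MRS = p_1/p_2.
Rearranging, p_2·q_2 = (3/4)·p_1·q_1. Substituting into the budget gives p_1·q_1·(1 + (3/4)) = I.
Demand: q_1*(p_1,p_2,I) = 4/7·I/p_1 and q_2* = 3/7·I/p_2.
At p_1=3.4, p_2=15.6, I=46: q_1* = 4/7·46/3.4 = 7.7311.
At I' = 69: q_1* = 11.5966. Change: 11.5966 − 7.7311 = 3.8655.

Δq_1* = 3.8655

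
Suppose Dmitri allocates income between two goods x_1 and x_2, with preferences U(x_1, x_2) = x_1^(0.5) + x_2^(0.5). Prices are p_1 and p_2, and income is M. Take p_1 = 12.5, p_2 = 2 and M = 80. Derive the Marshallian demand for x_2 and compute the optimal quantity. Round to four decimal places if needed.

MU_x_1 ∝ x_1^(-0.5), MU_x_2 ∝ x_2^(-0.5), so MRS = (x_2/x_1)^(0.5) = p_1/p_2.
Solve for the ratio: x_2/x_1 = [p_1/p_2]^(2).
With the ratio pinned down, the budget gives x_1* = M/(p_1 + p_2·(x_2/x_1)) and x_2* = (x_2/x_1)·x_1*.
Numerically x_2/x_1 = 39.0625, so x_1* = 80/(12.5 + 2·39.0625) = 0.8828 and x_2* = 39.0625·0.8828 = 34.4828.

x_2* = 34.4828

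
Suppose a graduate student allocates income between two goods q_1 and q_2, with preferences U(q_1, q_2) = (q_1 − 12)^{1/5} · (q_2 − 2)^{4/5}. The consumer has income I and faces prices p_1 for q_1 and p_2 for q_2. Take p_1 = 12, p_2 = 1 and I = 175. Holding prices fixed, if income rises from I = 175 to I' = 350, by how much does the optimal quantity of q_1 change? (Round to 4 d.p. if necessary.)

MRS = (1/4)·(q_2−2)/(q_1−12). Tangency with p_1/p_2 gives q_2−2 = 4·(p_1/p_2)·(q_1−12).
After buying the subsistence bundle (12, 2), a share 0.2 of the remaining income goes to q_1: q_1* = 12 + 0.2·(I − 12p_1 − 2p_2)/p_1.
Discretionary income = 175 − 12·12 − 2·1 = 29; q_1* = 12 + 0.2·29/12 = 12.4833.
At I' = 350: q_1* = 15.4. Change: 15.4 − 12.4833 = 2.9167.

Δq_1* = 2.9167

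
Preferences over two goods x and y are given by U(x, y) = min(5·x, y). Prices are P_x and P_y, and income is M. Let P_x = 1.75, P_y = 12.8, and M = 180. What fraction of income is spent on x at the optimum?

share on x = 0.0266

Leontief preferences: the optimum is at the kink where x/1 = y/5, i.e. y = 5·x.
Budget: P_x·x + P_y·5·x = M, so (P_x + 5·P_y)·x = M.
Demand: x*(P_x,P_y,M) = M/(P_x + 5·P_y), y* = 5·M/(P_x + 5·P_y).
Here 1.75 + 5·12.8 = 65.75, giving x* = 2.7376 and y* = 13.6882.
Expenditure on x: 1.75·2.7376 = 4.7909; share = 0.0266.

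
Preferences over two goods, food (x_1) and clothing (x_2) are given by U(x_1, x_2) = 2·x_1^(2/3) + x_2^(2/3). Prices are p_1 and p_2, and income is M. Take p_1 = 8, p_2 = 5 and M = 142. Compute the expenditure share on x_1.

From the CES first-order condition, 2·(x_2/x_1)^(1/3) = p_1/p_2.
Hence x_2/x_1 = ((1/2)·p_1/p_2)^(1/(1/3)), i.e. raised to the 3 power.
With the ratio pinned down, the budget gives x_1* = M/(p_1 + p_2·(x_2/x_1)) and x_2* = (x_2/x_1)·x_1*.
Numerically x_2/x_1 = 0.512, so x_1* = 142/(8 + 5·0.512) = 13.447 and x_2* = 0.512·13.447 = 6.8848.
Expenditure on x_1: 8·13.447 = 107.5758; share = 0.7576.

share on x_1 = 0.7576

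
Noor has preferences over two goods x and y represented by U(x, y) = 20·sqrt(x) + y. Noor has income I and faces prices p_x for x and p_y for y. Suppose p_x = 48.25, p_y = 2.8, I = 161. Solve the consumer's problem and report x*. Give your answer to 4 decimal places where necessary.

Set MRS = p_x/p_y: 10·x^(−1/2) = p_x/p_y.
Solve: √x = 10·p_y/p_x, so x*(p_x,p_y) = (10·p_y/p_x)², and y* = (I − p_x·x*)/p_y.
Plugging in: x* = (10·2.8/48.25)² = 0.3368.

x* = 0.3368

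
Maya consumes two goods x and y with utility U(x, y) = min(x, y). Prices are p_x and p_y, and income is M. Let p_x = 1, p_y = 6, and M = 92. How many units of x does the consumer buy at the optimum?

With perfect complements, no substitution: consume in ratio x:y = 1:1.
Budget: p_x·x + p_y·x = M, so (p_x + p_y)·x = M.
Demand: x*(p_x,p_y,M) = M/(p_x + p_y), y* = M/(p_x + p_y).
Here 1 + 6 = 7, giving x* = 13.1429.

x* = 13.1429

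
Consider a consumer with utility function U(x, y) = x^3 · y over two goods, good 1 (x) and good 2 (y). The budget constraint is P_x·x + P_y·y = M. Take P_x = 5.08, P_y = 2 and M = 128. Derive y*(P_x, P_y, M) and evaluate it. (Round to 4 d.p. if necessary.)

y* = 16

MU_x/MU_y = (3·y)/(x); tangency sets this equal to P_x/P_y.
Rearranging, P_y·y = (1/3)·P_x·x. Substituting into the budget gives P_x·x·(1 + (1/3)) = M.
Demand: x*(P_x,P_y,M) = 0.75·M/P_x and y* = 0.25·M/P_y.
At P_x=5.08, P_y=2, M=128: y* = 0.25·128/2 = 16.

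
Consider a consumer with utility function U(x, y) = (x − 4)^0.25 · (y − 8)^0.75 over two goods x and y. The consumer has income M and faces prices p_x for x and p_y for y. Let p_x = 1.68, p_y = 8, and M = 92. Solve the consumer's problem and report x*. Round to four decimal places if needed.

x* = 7.1667

Discretionary income = 92 − 4·1.68 − 8·8 = 21.28; x* = 4 + 0.25·21.28/1.68 = 7.1667.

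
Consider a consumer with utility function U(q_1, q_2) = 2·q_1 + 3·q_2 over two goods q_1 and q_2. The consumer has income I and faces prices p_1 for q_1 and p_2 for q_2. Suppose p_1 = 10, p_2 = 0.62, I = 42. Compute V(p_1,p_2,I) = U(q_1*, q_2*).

V = 203.2258

q_2 gives more utility per dollar, so spend all income on q_2: q_2* = I/p_2, q_1* = 0.
Numerically: q_1* = 0, q_2* = 67.7419.
Utility at the optimum: U(0, 67.7419) = 203.2258.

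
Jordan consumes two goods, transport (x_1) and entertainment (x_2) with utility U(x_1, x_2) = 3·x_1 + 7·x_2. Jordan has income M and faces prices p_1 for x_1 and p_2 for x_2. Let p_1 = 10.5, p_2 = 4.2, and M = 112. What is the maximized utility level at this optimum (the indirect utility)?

V = 186.6667

Numerically: x_1* = 0, x_2* = 26.6667.
Utility at the optimum: U(0, 26.6667) = 186.6667.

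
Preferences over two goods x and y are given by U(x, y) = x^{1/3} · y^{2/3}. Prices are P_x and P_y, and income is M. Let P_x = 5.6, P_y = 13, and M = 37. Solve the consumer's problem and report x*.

x* = 2.2024

The MRS is (1/2)·y/x. Set MRS = P_x/P_y.
Rearranging, P_y·y = 2·P_x·x. Substituting into the budget gives P_x·x·(1 + 2) = M.
Demand: x*(P_x,P_y,M) = 1/3·M/P_x and y* = 2/3·M/P_y.
At P_x=5.6, P_y=13, M=37: x* = 1/3·37/5.6 = 2.2024.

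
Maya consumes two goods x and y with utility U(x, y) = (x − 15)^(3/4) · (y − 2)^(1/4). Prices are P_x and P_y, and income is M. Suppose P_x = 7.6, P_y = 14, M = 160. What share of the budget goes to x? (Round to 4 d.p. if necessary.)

MRS = 3·(y−2)/(x−15). Tangency with P_x/P_y gives y−2 = (1/3)·(P_x/P_y)·(x−15).
Substituting into the budget: x* = 15 + 0.75·(M − 15·P_x − 2·P_y)/P_x, and y* = 2 + 0.25·(…)/P_y.
Discretionary income = 160 − 15·7.6 − 2·14 = 18; x* = 15 + 0.75·18/7.6 = 16.7763; y* = 2 + 0.25·18/14 = 2.3214.
Expenditure on x: 7.6·16.7763 = 127.5; share = 0.7969.

share on x = 0.7969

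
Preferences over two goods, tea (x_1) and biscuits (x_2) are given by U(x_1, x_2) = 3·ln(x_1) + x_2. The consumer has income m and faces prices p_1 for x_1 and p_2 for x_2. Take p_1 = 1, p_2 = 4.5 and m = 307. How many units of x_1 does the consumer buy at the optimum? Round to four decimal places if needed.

x_1* = 13.5

MU_x_1 = 3/x_1, MU_x_2 = 1. Tangency: 3/x_1 = p_1/p_2.
So x_1*(p_1,p_2) = 3·p_2/p_1, independent of income; and x_2* = (m − 3·p_2)/p_2.
At the given prices: x_1* = 3·4.5/1 = 13.5.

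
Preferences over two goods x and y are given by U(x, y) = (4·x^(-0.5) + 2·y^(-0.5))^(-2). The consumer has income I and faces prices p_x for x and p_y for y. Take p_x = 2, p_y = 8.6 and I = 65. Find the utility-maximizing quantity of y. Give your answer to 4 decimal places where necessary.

y* = 3.8246

MU_x ∝ 4·x^(-1.5), MU_y ∝ 2·y^(-1.5), so MRS = 2·(y/x)^(1.5) = p_x/p_y.
Solve for the ratio: y/x = [(1/2)·p_x/p_y]^(2/3).
Substitute y = (y/x)·x into the budget: x* = I/(p_x + p_y·(y/x)).
Numerically y/x = 0.238233, so x* = 65/(2 + 8.6·0.238233) = 16.0541 and y* = 0.238233·16.0541 = 3.8246.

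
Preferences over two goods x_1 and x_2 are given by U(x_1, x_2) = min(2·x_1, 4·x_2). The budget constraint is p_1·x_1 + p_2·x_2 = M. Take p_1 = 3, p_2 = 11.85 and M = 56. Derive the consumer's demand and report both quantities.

x_1* = 6.2745, x_2* = 3.1373

Leontief preferences: the optimum is at the kink where x_1/4 = x_2/2, i.e. x_2 = (1/2)·x_1.
Budget: p_1·x_1 + p_2·(1/2)·x_1 = M, so (4·p_1 + 2·p_2)·x_1 = 4·M.
Demand: x_1*(p_1,p_2,M) = 4·M/(4·p_1 + 2·p_2), x_2* = 2·M/(4·p_1 + 2·p_2).
Here 4·3 + 2·11.85 = 35.7, giving x_1* = 6.2745 and x_2* = 3.1373.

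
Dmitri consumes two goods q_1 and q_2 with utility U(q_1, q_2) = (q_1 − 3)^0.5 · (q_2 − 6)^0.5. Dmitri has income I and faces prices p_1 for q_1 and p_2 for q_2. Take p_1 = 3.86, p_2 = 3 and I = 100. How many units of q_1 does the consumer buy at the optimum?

Discretionary income = 100 − 3·3.86 − 6·3 = 70.42; q_1* = 3 + 0.5·70.42/3.86 = 12.1218.

q_1* = 12.1218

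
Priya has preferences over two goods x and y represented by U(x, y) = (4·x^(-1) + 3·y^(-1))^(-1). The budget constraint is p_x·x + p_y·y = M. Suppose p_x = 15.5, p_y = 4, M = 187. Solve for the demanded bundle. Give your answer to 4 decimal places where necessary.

x* = 8.3785, y* = 14.2834

MRS = MU_x/MU_y = (4/3)·(y/x)^(2). Set equal to p_x/p_y.
Solve for the ratio: y/x = [(3/4)·p_x/p_y]^(0.5).
With the ratio pinned down, the budget gives x* = M/(p_x + p_y·(y/x)) and y* = (y/x)·x*.
Numerically y/x = 1.704773, so x* = 187/(15.5 + 4·1.704773) = 8.3785 and y* = 1.704773·8.3785 = 14.2834.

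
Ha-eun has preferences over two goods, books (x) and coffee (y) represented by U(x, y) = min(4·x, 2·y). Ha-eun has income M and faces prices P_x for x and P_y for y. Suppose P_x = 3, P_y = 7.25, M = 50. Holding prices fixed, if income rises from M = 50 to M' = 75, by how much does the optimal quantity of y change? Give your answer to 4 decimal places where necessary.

Leontief preferences: the optimum is at the kink where x/2 = y/4, i.e. y = 2·x.
Budget: P_x·x + P_y·2·x = M, so (2·P_x + 4·P_y)·x = 2·M.
Demand: x*(P_x,P_y,M) = 2·M/(2·P_x + 4·P_y), y* = 4·M/(2·P_x + 4·P_y).
Here 2·3 + 4·7.25 = 35, giving y* = 5.7143.
At M' = 75: y* = 8.5714. Change: 8.5714 − 5.7143 = 2.8571.

Δy* = 2.8571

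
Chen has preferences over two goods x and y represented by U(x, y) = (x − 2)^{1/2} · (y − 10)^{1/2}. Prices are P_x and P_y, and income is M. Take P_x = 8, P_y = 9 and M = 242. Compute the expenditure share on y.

This is Cobb-Douglas in (x−2, y−10): tangency gives 0.5·P_y·(y−10) = 0.5·P_x·(x−2).
After buying the subsistence bundle (2, 10), a share 0.5 of the remaining income goes to x: x* = 2 + 0.5·(M − 2P_x − 10P_y)/P_x.
Discretionary income = 242 − 2·8 − 10·9 = 136; x* = 2 + 0.5·136/8 = 10.5; y* = 10 + 0.5·136/9 = 17.5556.
Expenditure on y: 9·17.5556 = 158; share = 0.6529.

share on y = 0.6529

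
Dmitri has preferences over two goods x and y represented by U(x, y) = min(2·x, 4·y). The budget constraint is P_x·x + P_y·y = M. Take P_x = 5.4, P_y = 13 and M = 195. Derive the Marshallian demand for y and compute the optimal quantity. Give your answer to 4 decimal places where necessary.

Demand: x*(P_x,P_y,M) = 4·M/(4·P_x + 2·P_y), y* = 2·M/(4·P_x + 2·P_y).
Here 4·5.4 + 2·13 = 47.6, giving y* = 8.1933.

y* = 8.1933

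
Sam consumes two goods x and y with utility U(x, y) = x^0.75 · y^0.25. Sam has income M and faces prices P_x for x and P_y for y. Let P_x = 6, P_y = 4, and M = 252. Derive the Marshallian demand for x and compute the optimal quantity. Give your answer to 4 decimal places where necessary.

MU_x/MU_y = (0.75·y)/(0.25·x); tangency sets this equal to P_x/P_y.
So 0.75·P_y·y = 0.25·P_x·x; combined with the budget, a share 0.75 of income goes to x.
Demand: x*(P_x,P_y,M) = 0.75·M/P_x and y* = 0.25·M/P_y.
At P_x=6, P_y=4, M=252: x* = 0.75·252/6 = 31.5.

x* = 31.5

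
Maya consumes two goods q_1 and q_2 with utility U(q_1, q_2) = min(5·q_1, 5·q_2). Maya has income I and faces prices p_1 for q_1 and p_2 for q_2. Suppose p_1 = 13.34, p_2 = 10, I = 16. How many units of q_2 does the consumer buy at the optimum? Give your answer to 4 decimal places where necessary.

Demand: q_1*(p_1,p_2,I) = 5·I/(5·p_1 + 5·p_2), q_2* = 5·I/(5·p_1 + 5·p_2).
Here 5·13.34 + 5·10 = 116.7, giving q_2* = 0.6855.

q_2* = 0.6855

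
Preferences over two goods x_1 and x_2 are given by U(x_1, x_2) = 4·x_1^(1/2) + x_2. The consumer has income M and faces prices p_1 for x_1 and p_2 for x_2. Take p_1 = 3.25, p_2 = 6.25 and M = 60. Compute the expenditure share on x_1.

MU_x_1 = 2/√x_1, MU_x_2 = 1. Tangency: 2/√x_1 = p_1/p_2.
Solve: √x_1 = 2·p_2/p_1, so x_1*(p_1,p_2) = (2·p_2/p_1)², and x_2* = (M − p_1·x_1*)/p_2.
Plugging in: x_1* = (2·6.25/3.25)² = 14.7929, x_2* = 1.9077.
Expenditure on x_1: 3.25·14.7929 = 48.0769; share = 0.8013.

share on x_1 = 0.8013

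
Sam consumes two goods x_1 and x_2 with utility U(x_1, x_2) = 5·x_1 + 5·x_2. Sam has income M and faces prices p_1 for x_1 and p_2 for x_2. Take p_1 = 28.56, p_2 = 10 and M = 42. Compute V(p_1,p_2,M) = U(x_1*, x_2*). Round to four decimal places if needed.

V = 21

Linear utility — the consumer picks whichever good has higher MU/price: 5/28.56 = 0.1751 vs 5/10 = 0.5.
x_2 gives more utility per dollar, so spend all income on x_2: x_2* = M/p_2, x_1* = 0.
Numerically: x_1* = 0, x_2* = 4.2.
Utility at the optimum: U(0, 4.2) = 21.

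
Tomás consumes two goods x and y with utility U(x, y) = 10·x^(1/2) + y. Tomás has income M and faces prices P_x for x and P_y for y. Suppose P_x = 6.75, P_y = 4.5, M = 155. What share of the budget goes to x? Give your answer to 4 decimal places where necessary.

share on x = 0.4839

MU_x = 5/√x, MU_y = 1. Tangency: 5/√x = P_x/P_y.
Solve: √x = 5·P_y/P_x, so x*(P_x,P_y) = (5·P_y/P_x)², and y* = (M − P_x·x*)/P_y.
Plugging in: x* = (5·4.5/6.75)² = 11.1111, y* = 17.7778.
Expenditure on x: 6.75·11.1111 = 75; share = 0.4839.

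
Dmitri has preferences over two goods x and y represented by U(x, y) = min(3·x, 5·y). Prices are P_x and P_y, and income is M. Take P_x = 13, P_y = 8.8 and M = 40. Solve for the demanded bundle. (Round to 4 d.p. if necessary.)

x* = 2.1882, y* = 1.3129

With perfect complements, no substitution: consume in ratio x:y = 5:3.
Budget: P_x·x + P_y·(3/5)·x = M, so (5·P_x + 3·P_y)·x = 5·M.
Demand: x*(P_x,P_y,M) = 5·M/(5·P_x + 3·P_y), y* = 3·M/(5·P_x + 3·P_y).
Here 5·13 + 3·8.8 = 91.4, giving x* = 2.1882 and y* = 1.3129.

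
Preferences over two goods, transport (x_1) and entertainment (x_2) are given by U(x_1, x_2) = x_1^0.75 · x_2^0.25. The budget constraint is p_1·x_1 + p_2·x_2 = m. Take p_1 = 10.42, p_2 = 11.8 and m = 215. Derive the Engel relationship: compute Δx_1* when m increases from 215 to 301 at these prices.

MU_x_1/MU_x_2 = (0.75·x_2)/(0.25·x_1); tangency sets this equal to p_1/p_2.
Rearranging, p_2·x_2 = (1/3)·p_1·x_1. Substituting into the budget gives p_1·x_1·(1 + (1/3)) = m.
Demand: x_1*(p_1,p_2,m) = 0.75·m/p_1 and x_2* = 0.25·m/p_2.
At p_1=10.42, p_2=11.8, m=215: x_1* = 0.75·215/10.42 = 15.475.
At m' = 301: x_1* = 21.6651. Change: 21.6651 − 15.475 = 6.19.

Δx_1* = 6.19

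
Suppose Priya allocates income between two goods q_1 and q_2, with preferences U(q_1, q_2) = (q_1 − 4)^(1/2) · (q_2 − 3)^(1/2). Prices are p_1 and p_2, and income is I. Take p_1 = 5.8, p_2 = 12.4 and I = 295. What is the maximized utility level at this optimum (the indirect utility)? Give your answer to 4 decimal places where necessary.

After buying the subsistence bundle (4, 3), a share 0.5 of the remaining income goes to q_1: q_1* = 4 + 0.5·(I − 4p_1 − 3p_2)/p_1.
Discretionary income = 295 − 4·5.8 − 3·12.4 = 234.6; q_1* = 4 + 0.5·234.6/5.8 = 24.2241; q_2* = 3 + 0.5·234.6/12.4 = 12.4597.
Utility at the optimum: U(24.2241, 12.4597) = 13.8316.

V = 13.8316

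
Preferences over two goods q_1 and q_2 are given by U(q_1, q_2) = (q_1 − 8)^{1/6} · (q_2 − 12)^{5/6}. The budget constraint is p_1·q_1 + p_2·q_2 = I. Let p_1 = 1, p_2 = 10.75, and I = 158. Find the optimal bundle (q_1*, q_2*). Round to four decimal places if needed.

Let q_1' = q_1−8, q_2' = q_2−12. MRS = (1/5)·q_2'/q_1' = p_1/p_2.
Substituting into the budget: q_1* = 8 + 1/6·(I − 8·p_1 − 12·p_2)/p_1, and q_2* = 12 + 5/6·(…)/p_2.
Discretionary income = 158 − 8·1 − 12·10.75 = 21; q_1* = 8 + 1/6·21/1 = 11.5; q_2* = 12 + 5/6·21/10.75 = 13.6279.

q_1* = 11.5, q_2* = 13.6279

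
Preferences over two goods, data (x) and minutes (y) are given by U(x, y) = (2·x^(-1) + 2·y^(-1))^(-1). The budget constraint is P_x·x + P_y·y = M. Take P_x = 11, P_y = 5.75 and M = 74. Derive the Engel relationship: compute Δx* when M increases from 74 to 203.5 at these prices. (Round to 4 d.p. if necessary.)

Δx* = 6.8327

MRS = MU_x/MU_y = (y/x)^(2). Set equal to P_x/P_y.
Solve for the ratio: y/x = [P_x/P_y]^(0.5).
Substitute y = (y/x)·x into the budget: x* = M/(P_x + P_y·(y/x)).
Numerically y/x = 1.383128, so x* = 74/(11 + 5.75·1.383128) = 3.9044.
At M' = 203.5: x* = 10.7371. Change: 10.7371 − 3.9044 = 6.8327.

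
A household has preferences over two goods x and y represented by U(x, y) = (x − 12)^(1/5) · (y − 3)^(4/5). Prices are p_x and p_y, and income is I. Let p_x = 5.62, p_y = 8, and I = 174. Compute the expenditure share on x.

Let x' = x−12, y' = y−3. MRS = (1/4)·y'/x' = p_x/p_y.
Substituting into the budget: x* = 12 + 0.2·(I − 12·p_x − 3·p_y)/p_x, and y* = 3 + 0.8·(…)/p_y.
Discretionary income = 174 − 12·5.62 − 3·8 = 82.56; x* = 12 + 0.2·82.56/5.62 = 14.9381; y* = 3 + 0.8·82.56/8 = 11.256.
Expenditure on x: 5.62·14.9381 = 83.952; share = 0.4825.

share on x = 0.4825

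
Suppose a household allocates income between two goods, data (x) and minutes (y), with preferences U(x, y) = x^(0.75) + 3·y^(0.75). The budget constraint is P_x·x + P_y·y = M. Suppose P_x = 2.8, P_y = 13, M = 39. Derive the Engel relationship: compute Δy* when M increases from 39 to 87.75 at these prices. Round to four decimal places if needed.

From the CES first-order condition, (1/3)·(y/x)^(0.25) = P_x/P_y.
Solve for the ratio: y/x = [3·P_x/P_y]^(4).
Substitute y = (y/x)·x into the budget: x* = M/(P_x + P_y·(y/x)).
Numerically y/x = 0.174319, so x* = 39/(2.8 + 13·0.174319) = 7.6982 and y* = 0.174319·7.6982 = 1.3419.
At M' = 87.75: y* = 3.0194. Change: 3.0194 − 1.3419 = 1.6774.

Δy* = 1.6774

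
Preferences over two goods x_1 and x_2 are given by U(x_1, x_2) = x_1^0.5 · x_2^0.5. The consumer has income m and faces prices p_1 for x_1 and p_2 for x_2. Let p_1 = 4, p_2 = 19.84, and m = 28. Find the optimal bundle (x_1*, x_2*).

x_1* = 3.5, x_2* = 0.7056

At p_1=4, p_2=19.84, m=28: x_1* = 0.5·28/4 = 3.5, x_2* = 0.7056.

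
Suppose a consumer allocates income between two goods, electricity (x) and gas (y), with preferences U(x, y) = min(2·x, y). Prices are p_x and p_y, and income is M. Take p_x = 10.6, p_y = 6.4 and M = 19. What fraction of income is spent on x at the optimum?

With perfect complements, no substitution: consume in ratio x:y = 1:2.
Budget: p_x·x + p_y·2·x = M, so (p_x + 2·p_y)·x = M.
Demand: x*(p_x,p_y,M) = M/(p_x + 2·p_y), y* = 2·M/(p_x + 2·p_y).
Here 10.6 + 2·6.4 = 23.4, giving x* = 0.812 and y* = 1.6239.
Expenditure on x: 10.6·0.812 = 8.6068; share = 0.453.

share on x = 0.453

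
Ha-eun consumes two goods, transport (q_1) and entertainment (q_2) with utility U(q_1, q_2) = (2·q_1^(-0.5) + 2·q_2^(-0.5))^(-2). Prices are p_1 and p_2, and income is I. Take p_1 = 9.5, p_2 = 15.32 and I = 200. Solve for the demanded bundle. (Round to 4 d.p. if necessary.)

MU_q_1 ∝ 2·q_1^(-1.5), MU_q_2 ∝ 2·q_2^(-1.5), so MRS = (q_2/q_1)^(1.5) = p_1/p_2.
Solve for the ratio: q_2/q_1 = [p_1/p_2]^(2/3).
Substitute q_2 = (q_2/q_1)·q_1 into the budget: q_1* = I/(p_1 + p_2·(q_2/q_1)).
Numerically q_2/q_1 = 0.727182, so q_1* = 200/(9.5 + 15.32·0.727182) = 9.6897 and q_2* = 0.727182·9.6897 = 7.0462.

q_1* = 9.6897, q_2* = 7.0462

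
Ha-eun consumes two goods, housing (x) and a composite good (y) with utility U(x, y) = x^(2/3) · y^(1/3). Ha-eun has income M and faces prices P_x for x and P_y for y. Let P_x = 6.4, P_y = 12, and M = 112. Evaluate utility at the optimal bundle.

Demand: x*(P_x,P_y,M) = 2/3·M/P_x and y* = 1/3·M/P_y.
At P_x=6.4, P_y=12, M=112: x* = 2/3·112/6.4 = 11.6667, y* = 3.1111.
Utility at the optimum: U(11.6667, 3.1111) = 7.5094.

V = 7.5094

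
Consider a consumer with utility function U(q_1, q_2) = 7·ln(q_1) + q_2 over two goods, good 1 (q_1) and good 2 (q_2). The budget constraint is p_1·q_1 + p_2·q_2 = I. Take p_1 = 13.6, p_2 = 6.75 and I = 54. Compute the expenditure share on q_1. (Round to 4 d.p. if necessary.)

Set MRS = p_1/p_2: (7/q_1)/1 = p_1/p_2.
So q_1*(p_1,p_2) = 7·p_2/p_1, independent of income; and q_2* = (I − 7·p_2)/p_2.
At the given prices: q_1* = 7·6.75/13.6 = 3.4743, and q_2* = 1.
Expenditure on q_1: 13.6·3.4743 = 47.25; share = 0.875.

share on q_1 = 0.875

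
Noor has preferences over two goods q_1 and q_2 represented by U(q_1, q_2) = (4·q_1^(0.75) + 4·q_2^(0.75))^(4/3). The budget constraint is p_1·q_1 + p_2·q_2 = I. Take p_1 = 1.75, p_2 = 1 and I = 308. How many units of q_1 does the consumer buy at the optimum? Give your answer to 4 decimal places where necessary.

q_1* = 27.6757

MU_q_1 ∝ 4·q_1^(-0.25), MU_q_2 ∝ 4·q_2^(-0.25), so MRS = (q_2/q_1)^(0.25) = p_1/p_2.
Hence q_2/q_1 = (p_1/p_2)^(1/(0.25)), i.e. raised to the 4 power.
Substitute q_2 = (q_2/q_1)·q_1 into the budget: q_1* = I/(p_1 + p_2·(q_2/q_1)).
Numerically q_2/q_1 = 9.378906, so q_1* = 308/(1.75 + 1·9.378906) = 27.6757.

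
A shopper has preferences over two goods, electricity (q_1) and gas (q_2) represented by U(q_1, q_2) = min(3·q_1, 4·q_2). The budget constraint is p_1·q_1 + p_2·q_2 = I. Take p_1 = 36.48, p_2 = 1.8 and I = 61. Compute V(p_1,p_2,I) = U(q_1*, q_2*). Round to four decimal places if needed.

V = 4.8374

Leontief preferences: the optimum is at the kink where q_1/4 = q_2/3, i.e. q_2 = (3/4)·q_1.
Budget: p_1·q_1 + p_2·(3/4)·q_1 = I, so (4·p_1 + 3·p_2)·q_1 = 4·I.
Demand: q_1*(p_1,p_2,I) = 4·I/(4·p_1 + 3·p_2), q_2* = 3·I/(4·p_1 + 3·p_2).
Here 4·36.48 + 3·1.8 = 151.32, giving q_1* = 1.6125 and q_2* = 1.2094.
Utility at the optimum: U(1.6125, 1.2094) = 4.8374.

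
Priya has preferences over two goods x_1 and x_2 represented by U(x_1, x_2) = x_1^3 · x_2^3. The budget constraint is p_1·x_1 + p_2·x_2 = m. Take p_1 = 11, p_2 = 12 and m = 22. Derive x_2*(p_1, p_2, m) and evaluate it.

Demand: x_1*(p_1,p_2,m) = 0.5·m/p_1 and x_2* = 0.5·m/p_2.
At p_1=11, p_2=12, m=22: x_2* = 0.5·22/12 = 0.9167.

x_2* = 0.9167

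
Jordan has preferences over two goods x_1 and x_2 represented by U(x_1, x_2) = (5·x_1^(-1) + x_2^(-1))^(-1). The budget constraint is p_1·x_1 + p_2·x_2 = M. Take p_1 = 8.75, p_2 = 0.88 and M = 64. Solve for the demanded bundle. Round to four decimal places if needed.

x_1* = 6.4058, x_2* = 9.0334

With the ratio pinned down, the budget gives x_1* = M/(p_1 + p_2·(x_2/x_1)) and x_2* = (x_2/x_1)·x_1*.
Numerically x_2/x_1 = 1.41019, so x_1* = 64/(8.75 + 0.88·1.41019) = 6.4058 and x_2* = 1.41019·6.4058 = 9.0334.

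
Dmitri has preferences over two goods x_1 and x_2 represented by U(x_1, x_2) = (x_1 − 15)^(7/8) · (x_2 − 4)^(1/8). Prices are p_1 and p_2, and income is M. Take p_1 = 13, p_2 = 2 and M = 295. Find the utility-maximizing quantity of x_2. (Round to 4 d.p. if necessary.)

x_2* = 9.75

Discretionary income = 295 − 15·13 − 4·2 = 92; x_2* = 4 + 0.125·92/2 = 9.75.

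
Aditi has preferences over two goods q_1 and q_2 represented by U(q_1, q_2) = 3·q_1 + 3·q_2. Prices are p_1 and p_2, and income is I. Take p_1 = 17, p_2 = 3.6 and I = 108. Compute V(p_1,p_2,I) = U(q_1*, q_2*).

Perfect substitutes: compare marginal utility per dollar. 3/p_1 vs 3/p_2 → 0.1765 vs 0.8333.
q_2 gives more utility per dollar, so spend all income on q_2: q_2* = I/p_2, q_1* = 0.
Numerically: q_1* = 0, q_2* = 30.
Utility at the optimum: U(0, 30) = 90.

V = 90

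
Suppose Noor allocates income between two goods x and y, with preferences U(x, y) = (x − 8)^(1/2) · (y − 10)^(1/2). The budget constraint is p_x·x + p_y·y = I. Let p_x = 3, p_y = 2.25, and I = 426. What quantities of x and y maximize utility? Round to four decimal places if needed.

x* = 71.25, y* = 94.3333

This is Cobb-Douglas in (x−8, y−10): tangency gives 0.5·p_y·(y−10) = 0.5·p_x·(x−8).
After buying the subsistence bundle (8, 10), a share 0.5 of the remaining income goes to x: x* = 8 + 0.5·(I − 8p_x − 10p_y)/p_x.
Discretionary income = 426 − 8·3 − 10·2.25 = 379.5; x* = 8 + 0.5·379.5/3 = 71.25; y* = 10 + 0.5·379.5/2.25 = 94.3333.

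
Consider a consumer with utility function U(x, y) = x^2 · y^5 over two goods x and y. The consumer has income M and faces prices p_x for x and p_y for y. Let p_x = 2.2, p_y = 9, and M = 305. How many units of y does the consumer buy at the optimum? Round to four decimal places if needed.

Tangency: MRS = (2/5)·y/x = p_x/p_y.
Rearranging, p_y·y = (5/2)·p_x·x. Substituting into the budget gives p_x·x·(1 + (5/2)) = M.
Demand: x*(p_x,p_y,M) = 2/7·M/p_x and y* = 5/7·M/p_y.
At p_x=2.2, p_y=9, M=305: y* = 5/7·305/9 = 24.2063.

y* = 24.2063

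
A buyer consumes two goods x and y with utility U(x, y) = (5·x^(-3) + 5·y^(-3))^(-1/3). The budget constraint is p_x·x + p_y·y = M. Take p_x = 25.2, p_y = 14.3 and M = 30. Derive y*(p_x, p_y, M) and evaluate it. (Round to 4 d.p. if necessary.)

MRS = MU_x/MU_y = (y/x)^(4). Set equal to p_x/p_y.
Solve for the ratio: y/x = [p_x/p_y]^(0.25).
With the ratio pinned down, the budget gives x* = M/(p_x + p_y·(y/x)) and y* = (y/x)·x*.
Numerically y/x = 1.152169, so x* = 30/(25.2 + 14.3·1.152169) = 0.7198 and y* = 1.152169·0.7198 = 0.8294.

y* = 0.8294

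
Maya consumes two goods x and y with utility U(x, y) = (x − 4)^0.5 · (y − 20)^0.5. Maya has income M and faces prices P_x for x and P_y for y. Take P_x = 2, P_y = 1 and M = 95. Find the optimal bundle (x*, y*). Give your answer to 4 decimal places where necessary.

This is Cobb-Douglas in (x−4, y−20): tangency gives 0.5·P_y·(y−20) = 0.5·P_x·(x−4).
After buying the subsistence bundle (4, 20), a share 0.5 of the remaining income goes to x: x* = 4 + 0.5·(M − 4P_x − 20P_y)/P_x.
Discretionary income = 95 − 4·2 − 20·1 = 67; x* = 4 + 0.5·67/2 = 20.75; y* = 20 + 0.5·67/1 = 53.5.

x* = 20.75, y* = 53.5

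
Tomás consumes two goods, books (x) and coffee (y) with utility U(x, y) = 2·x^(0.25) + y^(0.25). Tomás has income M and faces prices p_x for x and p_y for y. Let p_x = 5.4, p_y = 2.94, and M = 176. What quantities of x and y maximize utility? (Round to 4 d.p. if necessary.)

x* = 21.933, y* = 19.5788

MRS = MU_x/MU_y = 2·(y/x)^(0.75). Set equal to p_x/p_y.
Hence y/x = ((1/2)·p_x/p_y)^(1/(0.75)), i.e. raised to the 4/3 power.
Substitute y = (y/x)·x into the budget: x* = M/(p_x + p_y·(y/x)).
Numerically y/x = 0.892665, so x* = 176/(5.4 + 2.94·0.892665) = 21.933 and y* = 0.892665·21.933 = 19.5788.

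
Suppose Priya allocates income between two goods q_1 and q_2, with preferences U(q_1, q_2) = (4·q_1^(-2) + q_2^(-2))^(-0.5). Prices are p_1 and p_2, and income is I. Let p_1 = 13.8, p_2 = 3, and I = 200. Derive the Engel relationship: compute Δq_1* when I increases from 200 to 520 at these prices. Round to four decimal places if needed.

Δq_1* = 18.8868

Substitute q_2 = (q_2/q_1)·q_1 into the budget: q_1* = I/(p_1 + p_2·(q_2/q_1)).
Numerically q_2/q_1 = 1.04769, so q_1* = 200/(13.8 + 3·1.04769) = 11.8042.
At I' = 520: q_1* = 30.691. Change: 30.691 − 11.8042 = 18.8868.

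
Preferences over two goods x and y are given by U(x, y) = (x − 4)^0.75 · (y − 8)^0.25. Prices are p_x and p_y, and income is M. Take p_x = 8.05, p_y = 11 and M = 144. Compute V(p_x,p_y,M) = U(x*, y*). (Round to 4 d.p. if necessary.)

This is Cobb-Douglas in (x−4, y−8): tangency gives 0.75·p_y·(y−8) = 0.25·p_x·(x−4).
Substituting into the budget: x* = 4 + 0.75·(M − 4·p_x − 8·p_y)/p_x, and y* = 8 + 0.25·(…)/p_y.
Discretionary income = 144 − 4·8.05 − 8·11 = 23.8; x* = 4 + 0.75·23.8/8.05 = 6.2174; y* = 8 + 0.25·23.8/11 = 8.5409.
Utility at the optimum: U(6.2174, 8.5409) = 1.5583.

V = 1.5583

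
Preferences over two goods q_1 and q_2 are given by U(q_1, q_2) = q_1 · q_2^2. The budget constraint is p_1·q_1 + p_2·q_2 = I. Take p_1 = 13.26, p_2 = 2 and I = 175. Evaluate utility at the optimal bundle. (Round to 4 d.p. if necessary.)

Tangency: MRS = (1/2)·q_2/q_1 = p_1/p_2.
Rearranging, p_2·q_2 = 2·p_1·q_1. Substituting into the budget gives p_1·q_1·(1 + 2) = I.
Demand: q_1*(p_1,p_2,I) = 1/3·I/p_1 and q_2* = 2/3·I/p_2.
At p_1=13.26, p_2=2, I=175: q_1* = 1/3·175/13.26 = 4.3992, q_2* = 58.3333.
Utility at the optimum: U(4.3992, 58.3333) = 14969.4849.

V = 14969.4849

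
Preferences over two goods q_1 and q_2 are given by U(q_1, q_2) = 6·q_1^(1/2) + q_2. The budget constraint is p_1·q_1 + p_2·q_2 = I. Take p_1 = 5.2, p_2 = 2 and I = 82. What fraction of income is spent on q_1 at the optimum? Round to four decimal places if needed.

Utility is quasi-linear in q_2; the FOC for q_1 is 3/√q_1 = p_1/p_2.
Solve: √q_1 = 3·p_2/p_1, so q_1*(p_1,p_2) = (3·p_2/p_1)², and q_2* = (I − p_1·q_1*)/p_2.
Plugging in: q_1* = (3·2/5.2)² = 1.3314, q_2* = 37.5385.
Expenditure on q_1: 5.2·1.3314 = 6.9231; share = 0.0844.

share on q_1 = 0.0844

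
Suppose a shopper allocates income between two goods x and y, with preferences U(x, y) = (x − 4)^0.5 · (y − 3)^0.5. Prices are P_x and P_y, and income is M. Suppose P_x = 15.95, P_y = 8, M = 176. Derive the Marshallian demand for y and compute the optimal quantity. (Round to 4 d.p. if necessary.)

y* = 8.5125

Discretionary income = 176 − 4·15.95 − 3·8 = 88.2; y* = 3 + 0.5·88.2/8 = 8.5125.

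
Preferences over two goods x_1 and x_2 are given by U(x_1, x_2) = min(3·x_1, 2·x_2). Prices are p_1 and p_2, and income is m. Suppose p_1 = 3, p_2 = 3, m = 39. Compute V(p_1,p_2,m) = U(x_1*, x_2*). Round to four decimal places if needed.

With perfect complements, no substitution: consume in ratio x_1:x_2 = 2:3.
Budget: p_1·x_1 + p_2·(3/2)·x_1 = m, so (2·p_1 + 3·p_2)·x_1 = 2·m.
Demand: x_1*(p_1,p_2,m) = 2·m/(2·p_1 + 3·p_2), x_2* = 3·m/(2·p_1 + 3·p_2).
Here 2·3 + 3·3 = 15, giving x_1* = 5.2 and x_2* = 7.8.
Utility at the optimum: U(5.2, 7.8) = 15.6.

V = 15.6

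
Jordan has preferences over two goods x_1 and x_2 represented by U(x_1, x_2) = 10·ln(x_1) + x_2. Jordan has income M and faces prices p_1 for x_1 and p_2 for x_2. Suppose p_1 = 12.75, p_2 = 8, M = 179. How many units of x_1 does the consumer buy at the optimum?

Set MRS = p_1/p_2: (10/x_1)/1 = p_1/p_2.
So x_1*(p_1,p_2) = 10·p_2/p_1, independent of income; and x_2* = (M − 10·p_2)/p_2.
At the given prices: x_1* = 10·8/12.75 = 6.2745.

x_1* = 6.2745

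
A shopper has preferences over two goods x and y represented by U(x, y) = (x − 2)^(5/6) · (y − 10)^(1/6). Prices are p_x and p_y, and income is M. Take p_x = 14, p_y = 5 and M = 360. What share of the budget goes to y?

Let x' = x−2, y' = y−10. MRS = 5·y'/x' = p_x/p_y.
Substituting into the budget: x* = 2 + 5/6·(M − 2·p_x − 10·p_y)/p_x, and y* = 10 + 1/6·(…)/p_y.
Discretionary income = 360 − 2·14 − 10·5 = 282; x* = 2 + 5/6·282/14 = 18.7857; y* = 10 + 1/6·282/5 = 19.4.
Expenditure on y: 5·19.4 = 97; share = 0.2694.

share on y = 0.2694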